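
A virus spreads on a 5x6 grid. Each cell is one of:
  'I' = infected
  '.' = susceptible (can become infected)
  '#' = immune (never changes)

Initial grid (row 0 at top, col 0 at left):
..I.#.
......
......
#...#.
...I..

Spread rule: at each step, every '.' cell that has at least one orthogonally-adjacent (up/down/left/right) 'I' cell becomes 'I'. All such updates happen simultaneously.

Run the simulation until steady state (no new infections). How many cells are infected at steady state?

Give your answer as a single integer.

Step 0 (initial): 2 infected
Step 1: +6 new -> 8 infected
Step 2: +8 new -> 16 infected
Step 3: +7 new -> 23 infected
Step 4: +3 new -> 26 infected
Step 5: +1 new -> 27 infected
Step 6: +0 new -> 27 infected

Answer: 27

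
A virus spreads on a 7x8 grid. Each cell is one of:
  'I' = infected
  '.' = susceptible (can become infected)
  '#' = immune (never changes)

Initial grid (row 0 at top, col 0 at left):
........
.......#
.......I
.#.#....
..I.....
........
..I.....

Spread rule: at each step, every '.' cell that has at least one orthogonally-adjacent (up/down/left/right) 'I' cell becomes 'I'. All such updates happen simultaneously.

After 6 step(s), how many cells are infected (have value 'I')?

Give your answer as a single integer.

Step 0 (initial): 3 infected
Step 1: +8 new -> 11 infected
Step 2: +11 new -> 22 infected
Step 3: +15 new -> 37 infected
Step 4: +11 new -> 48 infected
Step 5: +4 new -> 52 infected
Step 6: +1 new -> 53 infected

Answer: 53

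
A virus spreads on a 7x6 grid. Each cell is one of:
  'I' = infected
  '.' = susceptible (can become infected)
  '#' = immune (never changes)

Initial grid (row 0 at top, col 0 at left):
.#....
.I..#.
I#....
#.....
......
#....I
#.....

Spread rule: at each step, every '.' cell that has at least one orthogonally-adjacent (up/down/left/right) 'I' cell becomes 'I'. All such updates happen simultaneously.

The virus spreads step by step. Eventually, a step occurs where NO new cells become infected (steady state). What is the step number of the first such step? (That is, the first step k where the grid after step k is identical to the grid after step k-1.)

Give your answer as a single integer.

Answer: 7

Derivation:
Step 0 (initial): 3 infected
Step 1: +5 new -> 8 infected
Step 2: +8 new -> 16 infected
Step 3: +8 new -> 24 infected
Step 4: +8 new -> 32 infected
Step 5: +3 new -> 35 infected
Step 6: +1 new -> 36 infected
Step 7: +0 new -> 36 infected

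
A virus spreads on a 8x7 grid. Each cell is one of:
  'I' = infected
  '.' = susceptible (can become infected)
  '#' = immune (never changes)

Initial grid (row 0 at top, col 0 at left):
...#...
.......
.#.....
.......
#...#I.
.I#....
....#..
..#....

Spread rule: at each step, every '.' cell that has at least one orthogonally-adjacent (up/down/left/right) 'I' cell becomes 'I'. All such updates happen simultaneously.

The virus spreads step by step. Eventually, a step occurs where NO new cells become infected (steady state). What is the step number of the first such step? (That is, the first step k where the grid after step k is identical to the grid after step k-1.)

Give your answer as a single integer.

Answer: 8

Derivation:
Step 0 (initial): 2 infected
Step 1: +6 new -> 8 infected
Step 2: +11 new -> 19 infected
Step 3: +12 new -> 31 infected
Step 4: +9 new -> 40 infected
Step 5: +5 new -> 45 infected
Step 6: +3 new -> 48 infected
Step 7: +1 new -> 49 infected
Step 8: +0 new -> 49 infected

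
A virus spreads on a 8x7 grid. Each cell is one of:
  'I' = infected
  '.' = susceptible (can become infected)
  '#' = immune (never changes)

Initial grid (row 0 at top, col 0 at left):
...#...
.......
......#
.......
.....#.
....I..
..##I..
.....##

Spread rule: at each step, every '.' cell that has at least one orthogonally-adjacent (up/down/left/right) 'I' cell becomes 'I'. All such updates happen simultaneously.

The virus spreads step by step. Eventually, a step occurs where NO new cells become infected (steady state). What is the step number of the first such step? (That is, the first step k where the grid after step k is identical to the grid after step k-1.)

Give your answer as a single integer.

Answer: 10

Derivation:
Step 0 (initial): 2 infected
Step 1: +5 new -> 7 infected
Step 2: +6 new -> 13 infected
Step 3: +7 new -> 20 infected
Step 4: +9 new -> 29 infected
Step 5: +8 new -> 37 infected
Step 6: +5 new -> 42 infected
Step 7: +4 new -> 46 infected
Step 8: +2 new -> 48 infected
Step 9: +1 new -> 49 infected
Step 10: +0 new -> 49 infected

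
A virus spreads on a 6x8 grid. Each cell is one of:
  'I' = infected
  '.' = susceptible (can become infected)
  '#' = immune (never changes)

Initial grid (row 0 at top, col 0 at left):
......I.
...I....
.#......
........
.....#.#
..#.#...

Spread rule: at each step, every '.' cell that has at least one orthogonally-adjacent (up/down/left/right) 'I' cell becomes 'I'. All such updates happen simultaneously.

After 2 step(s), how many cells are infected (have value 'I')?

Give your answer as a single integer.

Step 0 (initial): 2 infected
Step 1: +7 new -> 9 infected
Step 2: +9 new -> 18 infected

Answer: 18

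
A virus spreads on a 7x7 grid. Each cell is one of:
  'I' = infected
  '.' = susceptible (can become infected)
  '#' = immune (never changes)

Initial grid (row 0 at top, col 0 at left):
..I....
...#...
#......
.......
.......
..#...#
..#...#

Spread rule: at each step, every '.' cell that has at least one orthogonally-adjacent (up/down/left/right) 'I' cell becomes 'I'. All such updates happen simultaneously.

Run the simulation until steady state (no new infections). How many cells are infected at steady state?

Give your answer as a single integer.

Step 0 (initial): 1 infected
Step 1: +3 new -> 4 infected
Step 2: +4 new -> 8 infected
Step 3: +6 new -> 14 infected
Step 4: +6 new -> 20 infected
Step 5: +6 new -> 26 infected
Step 6: +6 new -> 32 infected
Step 7: +6 new -> 38 infected
Step 8: +4 new -> 42 infected
Step 9: +1 new -> 43 infected
Step 10: +0 new -> 43 infected

Answer: 43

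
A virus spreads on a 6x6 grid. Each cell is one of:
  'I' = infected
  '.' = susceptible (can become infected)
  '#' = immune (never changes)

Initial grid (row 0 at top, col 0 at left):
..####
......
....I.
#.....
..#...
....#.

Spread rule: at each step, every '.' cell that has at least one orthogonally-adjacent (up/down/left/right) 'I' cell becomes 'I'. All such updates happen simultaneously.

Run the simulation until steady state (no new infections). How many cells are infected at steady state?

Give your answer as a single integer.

Answer: 29

Derivation:
Step 0 (initial): 1 infected
Step 1: +4 new -> 5 infected
Step 2: +6 new -> 11 infected
Step 3: +5 new -> 16 infected
Step 4: +5 new -> 21 infected
Step 5: +4 new -> 25 infected
Step 6: +3 new -> 28 infected
Step 7: +1 new -> 29 infected
Step 8: +0 new -> 29 infected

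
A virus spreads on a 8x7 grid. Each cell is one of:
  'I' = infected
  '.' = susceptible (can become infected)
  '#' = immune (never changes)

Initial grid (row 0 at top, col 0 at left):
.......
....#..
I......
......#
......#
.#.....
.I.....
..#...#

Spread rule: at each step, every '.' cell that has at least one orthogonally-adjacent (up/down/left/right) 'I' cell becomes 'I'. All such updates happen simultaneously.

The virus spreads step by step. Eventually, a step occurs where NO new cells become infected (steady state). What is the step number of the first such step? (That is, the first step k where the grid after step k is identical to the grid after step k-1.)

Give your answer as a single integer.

Answer: 9

Derivation:
Step 0 (initial): 2 infected
Step 1: +6 new -> 8 infected
Step 2: +9 new -> 17 infected
Step 3: +9 new -> 26 infected
Step 4: +8 new -> 34 infected
Step 5: +7 new -> 41 infected
Step 6: +6 new -> 47 infected
Step 7: +2 new -> 49 infected
Step 8: +1 new -> 50 infected
Step 9: +0 new -> 50 infected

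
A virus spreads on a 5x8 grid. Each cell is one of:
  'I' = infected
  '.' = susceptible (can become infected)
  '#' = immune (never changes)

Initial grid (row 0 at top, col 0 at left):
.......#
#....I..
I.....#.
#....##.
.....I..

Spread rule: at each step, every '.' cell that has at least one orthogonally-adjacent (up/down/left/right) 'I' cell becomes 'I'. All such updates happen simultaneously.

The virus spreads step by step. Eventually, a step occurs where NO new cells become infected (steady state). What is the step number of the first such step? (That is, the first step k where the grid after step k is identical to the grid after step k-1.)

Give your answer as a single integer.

Step 0 (initial): 3 infected
Step 1: +7 new -> 10 infected
Step 2: +11 new -> 21 infected
Step 3: +10 new -> 31 infected
Step 4: +3 new -> 34 infected
Step 5: +0 new -> 34 infected

Answer: 5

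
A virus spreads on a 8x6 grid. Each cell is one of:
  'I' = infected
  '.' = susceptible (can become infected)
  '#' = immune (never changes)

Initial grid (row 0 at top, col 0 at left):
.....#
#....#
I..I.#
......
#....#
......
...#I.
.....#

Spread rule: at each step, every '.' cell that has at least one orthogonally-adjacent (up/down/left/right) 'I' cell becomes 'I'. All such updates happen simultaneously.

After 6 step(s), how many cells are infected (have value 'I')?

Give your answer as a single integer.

Answer: 40

Derivation:
Step 0 (initial): 3 infected
Step 1: +9 new -> 12 infected
Step 2: +12 new -> 24 infected
Step 3: +8 new -> 32 infected
Step 4: +4 new -> 36 infected
Step 5: +3 new -> 39 infected
Step 6: +1 new -> 40 infected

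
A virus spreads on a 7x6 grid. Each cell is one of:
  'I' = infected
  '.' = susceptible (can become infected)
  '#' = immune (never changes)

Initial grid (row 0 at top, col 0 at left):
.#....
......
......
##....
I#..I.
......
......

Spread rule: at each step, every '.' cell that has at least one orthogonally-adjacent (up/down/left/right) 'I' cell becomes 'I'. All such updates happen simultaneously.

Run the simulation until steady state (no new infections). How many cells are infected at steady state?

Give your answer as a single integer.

Step 0 (initial): 2 infected
Step 1: +5 new -> 7 infected
Step 2: +9 new -> 16 infected
Step 3: +8 new -> 24 infected
Step 4: +5 new -> 29 infected
Step 5: +4 new -> 33 infected
Step 6: +3 new -> 36 infected
Step 7: +1 new -> 37 infected
Step 8: +1 new -> 38 infected
Step 9: +0 new -> 38 infected

Answer: 38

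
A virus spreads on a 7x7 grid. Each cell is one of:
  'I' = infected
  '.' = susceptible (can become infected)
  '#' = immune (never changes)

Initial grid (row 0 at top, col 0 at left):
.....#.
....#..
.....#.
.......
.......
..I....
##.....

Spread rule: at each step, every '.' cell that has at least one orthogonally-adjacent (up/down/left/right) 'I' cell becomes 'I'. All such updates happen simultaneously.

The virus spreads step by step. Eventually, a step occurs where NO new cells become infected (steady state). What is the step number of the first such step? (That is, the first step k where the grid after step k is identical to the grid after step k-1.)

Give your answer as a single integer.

Step 0 (initial): 1 infected
Step 1: +4 new -> 5 infected
Step 2: +6 new -> 11 infected
Step 3: +7 new -> 18 infected
Step 4: +8 new -> 26 infected
Step 5: +8 new -> 34 infected
Step 6: +4 new -> 38 infected
Step 7: +3 new -> 41 infected
Step 8: +1 new -> 42 infected
Step 9: +2 new -> 44 infected
Step 10: +0 new -> 44 infected

Answer: 10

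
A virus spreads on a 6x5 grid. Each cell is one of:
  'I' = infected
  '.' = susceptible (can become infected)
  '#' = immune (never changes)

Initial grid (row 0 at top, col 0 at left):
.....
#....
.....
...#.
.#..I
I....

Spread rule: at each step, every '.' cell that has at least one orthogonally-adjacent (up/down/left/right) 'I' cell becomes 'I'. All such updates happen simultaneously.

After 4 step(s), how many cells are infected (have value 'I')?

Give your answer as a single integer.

Answer: 21

Derivation:
Step 0 (initial): 2 infected
Step 1: +5 new -> 7 infected
Step 2: +5 new -> 12 infected
Step 3: +5 new -> 17 infected
Step 4: +4 new -> 21 infected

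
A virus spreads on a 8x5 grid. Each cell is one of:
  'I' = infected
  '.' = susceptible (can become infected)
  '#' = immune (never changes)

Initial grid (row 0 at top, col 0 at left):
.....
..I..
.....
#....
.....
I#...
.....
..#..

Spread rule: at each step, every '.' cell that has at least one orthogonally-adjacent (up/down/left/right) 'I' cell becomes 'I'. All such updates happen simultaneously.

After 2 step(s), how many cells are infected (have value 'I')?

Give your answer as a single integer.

Answer: 18

Derivation:
Step 0 (initial): 2 infected
Step 1: +6 new -> 8 infected
Step 2: +10 new -> 18 infected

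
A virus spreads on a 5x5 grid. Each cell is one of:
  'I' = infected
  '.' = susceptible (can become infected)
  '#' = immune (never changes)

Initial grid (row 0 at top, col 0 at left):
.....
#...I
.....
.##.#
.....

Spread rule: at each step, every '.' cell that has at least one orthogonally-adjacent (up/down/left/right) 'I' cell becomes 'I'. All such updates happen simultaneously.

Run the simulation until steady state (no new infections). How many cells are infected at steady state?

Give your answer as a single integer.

Answer: 21

Derivation:
Step 0 (initial): 1 infected
Step 1: +3 new -> 4 infected
Step 2: +3 new -> 7 infected
Step 3: +4 new -> 11 infected
Step 4: +3 new -> 14 infected
Step 5: +4 new -> 18 infected
Step 6: +2 new -> 20 infected
Step 7: +1 new -> 21 infected
Step 8: +0 new -> 21 infected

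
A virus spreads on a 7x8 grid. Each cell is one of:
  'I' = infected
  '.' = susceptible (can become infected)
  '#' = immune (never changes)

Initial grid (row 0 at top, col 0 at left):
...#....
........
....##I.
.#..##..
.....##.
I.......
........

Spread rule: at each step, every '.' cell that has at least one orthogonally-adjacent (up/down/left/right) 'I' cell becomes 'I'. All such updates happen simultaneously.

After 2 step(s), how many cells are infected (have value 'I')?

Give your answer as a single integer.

Answer: 16

Derivation:
Step 0 (initial): 2 infected
Step 1: +6 new -> 8 infected
Step 2: +8 new -> 16 infected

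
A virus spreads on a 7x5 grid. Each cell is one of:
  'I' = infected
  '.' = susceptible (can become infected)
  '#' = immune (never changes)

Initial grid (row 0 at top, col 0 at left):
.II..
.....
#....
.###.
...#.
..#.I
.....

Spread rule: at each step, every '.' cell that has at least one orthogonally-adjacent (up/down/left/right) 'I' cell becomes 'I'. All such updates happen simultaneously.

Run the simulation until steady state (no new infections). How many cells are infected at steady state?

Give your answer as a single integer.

Step 0 (initial): 3 infected
Step 1: +7 new -> 10 infected
Step 2: +7 new -> 17 infected
Step 3: +4 new -> 21 infected
Step 4: +1 new -> 22 infected
Step 5: +2 new -> 24 infected
Step 6: +2 new -> 26 infected
Step 7: +2 new -> 28 infected
Step 8: +1 new -> 29 infected
Step 9: +0 new -> 29 infected

Answer: 29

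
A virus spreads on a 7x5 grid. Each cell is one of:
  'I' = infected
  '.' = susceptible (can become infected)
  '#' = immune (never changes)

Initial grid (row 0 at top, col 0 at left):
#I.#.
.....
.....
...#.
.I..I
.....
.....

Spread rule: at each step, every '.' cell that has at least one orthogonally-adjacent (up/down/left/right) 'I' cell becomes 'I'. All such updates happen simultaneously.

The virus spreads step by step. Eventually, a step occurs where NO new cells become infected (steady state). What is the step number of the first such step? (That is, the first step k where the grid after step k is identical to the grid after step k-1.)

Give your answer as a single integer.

Step 0 (initial): 3 infected
Step 1: +9 new -> 12 infected
Step 2: +11 new -> 23 infected
Step 3: +8 new -> 31 infected
Step 4: +1 new -> 32 infected
Step 5: +0 new -> 32 infected

Answer: 5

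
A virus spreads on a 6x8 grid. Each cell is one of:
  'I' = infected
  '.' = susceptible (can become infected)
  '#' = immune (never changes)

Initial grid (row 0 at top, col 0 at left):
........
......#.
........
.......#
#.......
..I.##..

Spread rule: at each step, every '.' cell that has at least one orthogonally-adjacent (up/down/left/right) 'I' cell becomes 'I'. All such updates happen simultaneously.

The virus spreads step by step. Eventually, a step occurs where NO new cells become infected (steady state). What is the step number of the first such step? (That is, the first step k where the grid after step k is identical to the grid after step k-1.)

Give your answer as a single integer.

Answer: 11

Derivation:
Step 0 (initial): 1 infected
Step 1: +3 new -> 4 infected
Step 2: +4 new -> 8 infected
Step 3: +4 new -> 12 infected
Step 4: +6 new -> 18 infected
Step 5: +7 new -> 25 infected
Step 6: +8 new -> 33 infected
Step 7: +5 new -> 38 infected
Step 8: +2 new -> 40 infected
Step 9: +2 new -> 42 infected
Step 10: +1 new -> 43 infected
Step 11: +0 new -> 43 infected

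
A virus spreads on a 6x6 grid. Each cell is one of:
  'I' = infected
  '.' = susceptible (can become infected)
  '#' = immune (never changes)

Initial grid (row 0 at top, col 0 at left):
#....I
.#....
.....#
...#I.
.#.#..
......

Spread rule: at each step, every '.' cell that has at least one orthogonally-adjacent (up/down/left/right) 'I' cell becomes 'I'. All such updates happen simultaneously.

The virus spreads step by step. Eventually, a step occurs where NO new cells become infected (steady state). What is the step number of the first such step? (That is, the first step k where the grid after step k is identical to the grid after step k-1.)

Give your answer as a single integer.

Answer: 8

Derivation:
Step 0 (initial): 2 infected
Step 1: +5 new -> 7 infected
Step 2: +5 new -> 12 infected
Step 3: +5 new -> 17 infected
Step 4: +5 new -> 22 infected
Step 5: +4 new -> 26 infected
Step 6: +3 new -> 29 infected
Step 7: +1 new -> 30 infected
Step 8: +0 new -> 30 infected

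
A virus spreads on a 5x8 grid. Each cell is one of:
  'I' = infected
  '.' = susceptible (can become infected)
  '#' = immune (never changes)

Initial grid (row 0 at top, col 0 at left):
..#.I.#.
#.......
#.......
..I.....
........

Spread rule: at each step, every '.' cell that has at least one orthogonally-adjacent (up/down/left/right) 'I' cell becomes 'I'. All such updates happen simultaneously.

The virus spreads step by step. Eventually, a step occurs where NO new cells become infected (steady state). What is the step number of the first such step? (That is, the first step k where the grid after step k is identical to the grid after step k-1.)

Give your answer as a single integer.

Answer: 7

Derivation:
Step 0 (initial): 2 infected
Step 1: +7 new -> 9 infected
Step 2: +10 new -> 19 infected
Step 3: +6 new -> 25 infected
Step 4: +5 new -> 30 infected
Step 5: +5 new -> 35 infected
Step 6: +1 new -> 36 infected
Step 7: +0 new -> 36 infected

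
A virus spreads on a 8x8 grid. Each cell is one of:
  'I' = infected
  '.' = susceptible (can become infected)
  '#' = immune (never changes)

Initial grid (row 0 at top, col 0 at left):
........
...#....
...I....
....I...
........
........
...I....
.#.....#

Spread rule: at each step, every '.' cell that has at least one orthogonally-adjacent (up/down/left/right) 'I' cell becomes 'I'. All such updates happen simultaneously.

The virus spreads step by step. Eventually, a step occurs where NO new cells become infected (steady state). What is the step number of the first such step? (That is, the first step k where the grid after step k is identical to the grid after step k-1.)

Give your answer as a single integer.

Step 0 (initial): 3 infected
Step 1: +9 new -> 12 infected
Step 2: +14 new -> 26 infected
Step 3: +15 new -> 41 infected
Step 4: +14 new -> 55 infected
Step 5: +5 new -> 60 infected
Step 6: +1 new -> 61 infected
Step 7: +0 new -> 61 infected

Answer: 7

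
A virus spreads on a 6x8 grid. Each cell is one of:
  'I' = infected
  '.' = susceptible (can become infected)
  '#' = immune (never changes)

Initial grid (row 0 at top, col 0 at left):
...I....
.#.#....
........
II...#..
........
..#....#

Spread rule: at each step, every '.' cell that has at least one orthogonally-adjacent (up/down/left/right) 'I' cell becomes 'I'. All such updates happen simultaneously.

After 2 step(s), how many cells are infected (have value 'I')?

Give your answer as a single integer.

Step 0 (initial): 3 infected
Step 1: +7 new -> 10 infected
Step 2: +10 new -> 20 infected

Answer: 20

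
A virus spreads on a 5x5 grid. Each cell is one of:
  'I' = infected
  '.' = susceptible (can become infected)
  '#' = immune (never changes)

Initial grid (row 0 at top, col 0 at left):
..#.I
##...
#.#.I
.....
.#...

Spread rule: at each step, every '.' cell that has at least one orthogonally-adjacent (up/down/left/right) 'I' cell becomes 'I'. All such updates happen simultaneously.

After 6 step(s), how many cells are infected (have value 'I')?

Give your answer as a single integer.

Step 0 (initial): 2 infected
Step 1: +4 new -> 6 infected
Step 2: +3 new -> 9 infected
Step 3: +3 new -> 12 infected
Step 4: +2 new -> 14 infected
Step 5: +2 new -> 16 infected
Step 6: +1 new -> 17 infected

Answer: 17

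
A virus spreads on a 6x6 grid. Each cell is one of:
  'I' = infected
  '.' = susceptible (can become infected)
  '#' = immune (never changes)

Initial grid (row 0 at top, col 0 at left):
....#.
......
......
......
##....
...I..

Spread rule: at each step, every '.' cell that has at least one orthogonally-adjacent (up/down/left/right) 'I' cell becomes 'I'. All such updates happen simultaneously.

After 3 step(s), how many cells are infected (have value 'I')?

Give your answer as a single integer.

Answer: 14

Derivation:
Step 0 (initial): 1 infected
Step 1: +3 new -> 4 infected
Step 2: +5 new -> 9 infected
Step 3: +5 new -> 14 infected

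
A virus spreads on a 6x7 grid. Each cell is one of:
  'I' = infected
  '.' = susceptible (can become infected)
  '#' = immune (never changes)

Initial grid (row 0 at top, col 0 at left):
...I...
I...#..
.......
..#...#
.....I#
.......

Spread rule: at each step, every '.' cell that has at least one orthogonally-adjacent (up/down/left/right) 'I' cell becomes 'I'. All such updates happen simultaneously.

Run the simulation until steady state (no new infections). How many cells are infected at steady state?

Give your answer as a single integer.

Answer: 38

Derivation:
Step 0 (initial): 3 infected
Step 1: +9 new -> 12 infected
Step 2: +11 new -> 23 infected
Step 3: +10 new -> 33 infected
Step 4: +4 new -> 37 infected
Step 5: +1 new -> 38 infected
Step 6: +0 new -> 38 infected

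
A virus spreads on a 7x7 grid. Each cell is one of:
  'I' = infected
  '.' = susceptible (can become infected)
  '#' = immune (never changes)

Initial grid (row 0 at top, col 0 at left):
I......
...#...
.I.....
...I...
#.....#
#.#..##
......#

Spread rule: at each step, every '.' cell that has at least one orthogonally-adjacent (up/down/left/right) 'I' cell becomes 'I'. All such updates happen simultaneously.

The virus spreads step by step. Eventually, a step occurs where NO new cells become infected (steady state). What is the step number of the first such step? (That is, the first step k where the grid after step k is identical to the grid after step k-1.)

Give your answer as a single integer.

Answer: 7

Derivation:
Step 0 (initial): 3 infected
Step 1: +10 new -> 13 infected
Step 2: +9 new -> 22 infected
Step 3: +8 new -> 30 infected
Step 4: +6 new -> 36 infected
Step 5: +4 new -> 40 infected
Step 6: +1 new -> 41 infected
Step 7: +0 new -> 41 infected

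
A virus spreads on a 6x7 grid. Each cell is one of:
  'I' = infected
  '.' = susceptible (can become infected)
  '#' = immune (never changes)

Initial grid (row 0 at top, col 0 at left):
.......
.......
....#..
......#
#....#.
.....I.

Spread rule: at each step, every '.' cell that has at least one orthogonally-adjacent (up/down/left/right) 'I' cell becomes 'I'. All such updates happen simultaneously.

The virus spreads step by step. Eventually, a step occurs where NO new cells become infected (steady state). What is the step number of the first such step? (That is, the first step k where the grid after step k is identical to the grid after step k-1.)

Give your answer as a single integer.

Step 0 (initial): 1 infected
Step 1: +2 new -> 3 infected
Step 2: +3 new -> 6 infected
Step 3: +3 new -> 9 infected
Step 4: +4 new -> 13 infected
Step 5: +5 new -> 18 infected
Step 6: +5 new -> 23 infected
Step 7: +7 new -> 30 infected
Step 8: +5 new -> 35 infected
Step 9: +2 new -> 37 infected
Step 10: +1 new -> 38 infected
Step 11: +0 new -> 38 infected

Answer: 11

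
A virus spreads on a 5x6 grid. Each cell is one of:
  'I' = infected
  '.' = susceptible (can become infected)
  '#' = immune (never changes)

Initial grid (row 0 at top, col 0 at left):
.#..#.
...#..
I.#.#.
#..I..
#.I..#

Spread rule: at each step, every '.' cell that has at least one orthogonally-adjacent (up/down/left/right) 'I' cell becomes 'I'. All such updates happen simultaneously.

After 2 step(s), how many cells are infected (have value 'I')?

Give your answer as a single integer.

Step 0 (initial): 3 infected
Step 1: +7 new -> 10 infected
Step 2: +5 new -> 15 infected

Answer: 15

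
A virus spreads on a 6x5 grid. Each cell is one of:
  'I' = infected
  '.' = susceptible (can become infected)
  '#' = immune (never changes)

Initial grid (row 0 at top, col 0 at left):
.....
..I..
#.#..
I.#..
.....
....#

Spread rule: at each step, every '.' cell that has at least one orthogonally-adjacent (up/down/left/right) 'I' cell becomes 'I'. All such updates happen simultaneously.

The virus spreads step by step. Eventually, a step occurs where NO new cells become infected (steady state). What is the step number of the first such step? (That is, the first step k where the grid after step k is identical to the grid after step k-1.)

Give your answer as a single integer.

Step 0 (initial): 2 infected
Step 1: +5 new -> 7 infected
Step 2: +8 new -> 15 infected
Step 3: +6 new -> 21 infected
Step 4: +3 new -> 24 infected
Step 5: +2 new -> 26 infected
Step 6: +0 new -> 26 infected

Answer: 6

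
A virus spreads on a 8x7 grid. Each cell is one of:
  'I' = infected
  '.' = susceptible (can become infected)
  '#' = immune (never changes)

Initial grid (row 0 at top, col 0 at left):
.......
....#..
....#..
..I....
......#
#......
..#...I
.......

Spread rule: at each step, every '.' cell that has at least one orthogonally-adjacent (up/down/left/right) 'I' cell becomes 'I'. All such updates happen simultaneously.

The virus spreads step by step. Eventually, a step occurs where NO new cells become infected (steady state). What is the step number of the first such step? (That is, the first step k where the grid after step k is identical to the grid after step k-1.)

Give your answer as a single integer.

Answer: 8

Derivation:
Step 0 (initial): 2 infected
Step 1: +7 new -> 9 infected
Step 2: +11 new -> 20 infected
Step 3: +13 new -> 33 infected
Step 4: +7 new -> 40 infected
Step 5: +7 new -> 47 infected
Step 6: +3 new -> 50 infected
Step 7: +1 new -> 51 infected
Step 8: +0 new -> 51 infected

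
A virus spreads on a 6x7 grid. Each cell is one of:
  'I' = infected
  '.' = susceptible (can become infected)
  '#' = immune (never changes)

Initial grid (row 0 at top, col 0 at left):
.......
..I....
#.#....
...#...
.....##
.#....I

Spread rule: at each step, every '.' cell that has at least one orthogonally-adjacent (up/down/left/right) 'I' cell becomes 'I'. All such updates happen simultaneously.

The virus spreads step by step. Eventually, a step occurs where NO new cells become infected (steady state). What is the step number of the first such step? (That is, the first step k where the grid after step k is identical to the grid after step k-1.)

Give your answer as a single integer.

Answer: 7

Derivation:
Step 0 (initial): 2 infected
Step 1: +4 new -> 6 infected
Step 2: +7 new -> 13 infected
Step 3: +7 new -> 20 infected
Step 4: +9 new -> 29 infected
Step 5: +5 new -> 34 infected
Step 6: +2 new -> 36 infected
Step 7: +0 new -> 36 infected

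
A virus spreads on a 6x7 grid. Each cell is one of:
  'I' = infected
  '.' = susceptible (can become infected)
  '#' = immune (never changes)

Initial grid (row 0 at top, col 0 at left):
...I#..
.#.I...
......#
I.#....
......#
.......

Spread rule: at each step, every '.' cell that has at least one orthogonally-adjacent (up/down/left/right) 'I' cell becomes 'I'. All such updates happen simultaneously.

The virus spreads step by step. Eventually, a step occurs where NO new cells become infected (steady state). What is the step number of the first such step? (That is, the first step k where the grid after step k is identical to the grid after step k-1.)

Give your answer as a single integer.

Step 0 (initial): 3 infected
Step 1: +7 new -> 10 infected
Step 2: +9 new -> 19 infected
Step 3: +8 new -> 27 infected
Step 4: +5 new -> 32 infected
Step 5: +3 new -> 35 infected
Step 6: +1 new -> 36 infected
Step 7: +1 new -> 37 infected
Step 8: +0 new -> 37 infected

Answer: 8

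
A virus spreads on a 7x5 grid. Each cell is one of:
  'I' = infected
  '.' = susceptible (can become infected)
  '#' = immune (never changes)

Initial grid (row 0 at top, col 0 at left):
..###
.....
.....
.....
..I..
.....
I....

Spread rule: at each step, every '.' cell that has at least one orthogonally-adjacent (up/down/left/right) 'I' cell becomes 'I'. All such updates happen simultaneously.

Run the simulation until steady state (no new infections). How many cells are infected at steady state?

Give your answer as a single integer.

Step 0 (initial): 2 infected
Step 1: +6 new -> 8 infected
Step 2: +8 new -> 16 infected
Step 3: +7 new -> 23 infected
Step 4: +5 new -> 28 infected
Step 5: +3 new -> 31 infected
Step 6: +1 new -> 32 infected
Step 7: +0 new -> 32 infected

Answer: 32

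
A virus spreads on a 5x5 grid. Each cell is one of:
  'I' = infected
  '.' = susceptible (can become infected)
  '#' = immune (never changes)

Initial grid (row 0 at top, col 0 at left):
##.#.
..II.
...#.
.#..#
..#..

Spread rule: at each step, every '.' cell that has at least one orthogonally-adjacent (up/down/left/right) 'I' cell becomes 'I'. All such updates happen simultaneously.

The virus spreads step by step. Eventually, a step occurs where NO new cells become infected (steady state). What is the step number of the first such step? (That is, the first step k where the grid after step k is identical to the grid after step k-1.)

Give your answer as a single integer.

Answer: 7

Derivation:
Step 0 (initial): 2 infected
Step 1: +4 new -> 6 infected
Step 2: +5 new -> 11 infected
Step 3: +2 new -> 13 infected
Step 4: +2 new -> 15 infected
Step 5: +2 new -> 17 infected
Step 6: +1 new -> 18 infected
Step 7: +0 new -> 18 infected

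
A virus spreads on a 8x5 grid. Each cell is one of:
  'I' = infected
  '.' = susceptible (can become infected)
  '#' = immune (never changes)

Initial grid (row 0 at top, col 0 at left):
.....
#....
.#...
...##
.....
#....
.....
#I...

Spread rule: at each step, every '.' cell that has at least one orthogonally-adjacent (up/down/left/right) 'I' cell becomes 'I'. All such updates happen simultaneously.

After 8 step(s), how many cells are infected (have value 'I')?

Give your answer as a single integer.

Step 0 (initial): 1 infected
Step 1: +2 new -> 3 infected
Step 2: +4 new -> 7 infected
Step 3: +4 new -> 11 infected
Step 4: +5 new -> 16 infected
Step 5: +4 new -> 20 infected
Step 6: +3 new -> 23 infected
Step 7: +2 new -> 25 infected
Step 8: +4 new -> 29 infected

Answer: 29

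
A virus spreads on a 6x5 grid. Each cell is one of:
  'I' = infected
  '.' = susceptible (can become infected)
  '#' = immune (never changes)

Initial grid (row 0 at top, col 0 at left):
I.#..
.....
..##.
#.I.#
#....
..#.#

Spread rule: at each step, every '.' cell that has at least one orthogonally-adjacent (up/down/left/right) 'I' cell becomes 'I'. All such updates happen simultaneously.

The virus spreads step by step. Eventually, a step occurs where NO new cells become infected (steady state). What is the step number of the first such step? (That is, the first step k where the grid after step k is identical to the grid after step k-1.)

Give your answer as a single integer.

Step 0 (initial): 2 infected
Step 1: +5 new -> 7 infected
Step 2: +5 new -> 12 infected
Step 3: +4 new -> 16 infected
Step 4: +2 new -> 18 infected
Step 5: +2 new -> 20 infected
Step 6: +2 new -> 22 infected
Step 7: +0 new -> 22 infected

Answer: 7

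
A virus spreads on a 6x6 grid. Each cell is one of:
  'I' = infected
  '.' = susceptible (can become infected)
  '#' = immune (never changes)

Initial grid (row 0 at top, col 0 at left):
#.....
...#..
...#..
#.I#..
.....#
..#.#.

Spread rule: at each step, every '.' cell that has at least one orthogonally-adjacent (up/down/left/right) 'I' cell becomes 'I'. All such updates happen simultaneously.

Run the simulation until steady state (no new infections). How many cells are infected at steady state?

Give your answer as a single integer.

Answer: 27

Derivation:
Step 0 (initial): 1 infected
Step 1: +3 new -> 4 infected
Step 2: +4 new -> 8 infected
Step 3: +7 new -> 15 infected
Step 4: +5 new -> 20 infected
Step 5: +3 new -> 23 infected
Step 6: +3 new -> 26 infected
Step 7: +1 new -> 27 infected
Step 8: +0 new -> 27 infected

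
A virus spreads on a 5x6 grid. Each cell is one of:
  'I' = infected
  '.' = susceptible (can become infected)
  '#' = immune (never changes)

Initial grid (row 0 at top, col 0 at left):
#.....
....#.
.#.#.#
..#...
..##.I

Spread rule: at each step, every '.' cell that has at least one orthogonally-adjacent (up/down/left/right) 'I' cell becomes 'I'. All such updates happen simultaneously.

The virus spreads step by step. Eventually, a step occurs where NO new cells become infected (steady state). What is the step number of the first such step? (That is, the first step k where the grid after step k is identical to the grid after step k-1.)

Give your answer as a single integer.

Answer: 4

Derivation:
Step 0 (initial): 1 infected
Step 1: +2 new -> 3 infected
Step 2: +1 new -> 4 infected
Step 3: +2 new -> 6 infected
Step 4: +0 new -> 6 infected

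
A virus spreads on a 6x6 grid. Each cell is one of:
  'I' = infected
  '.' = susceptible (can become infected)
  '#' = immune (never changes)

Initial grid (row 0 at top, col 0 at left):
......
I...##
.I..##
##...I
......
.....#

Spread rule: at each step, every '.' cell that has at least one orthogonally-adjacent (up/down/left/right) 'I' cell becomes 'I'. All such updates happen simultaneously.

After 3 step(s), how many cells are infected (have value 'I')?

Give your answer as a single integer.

Step 0 (initial): 3 infected
Step 1: +6 new -> 9 infected
Step 2: +6 new -> 15 infected
Step 3: +5 new -> 20 infected

Answer: 20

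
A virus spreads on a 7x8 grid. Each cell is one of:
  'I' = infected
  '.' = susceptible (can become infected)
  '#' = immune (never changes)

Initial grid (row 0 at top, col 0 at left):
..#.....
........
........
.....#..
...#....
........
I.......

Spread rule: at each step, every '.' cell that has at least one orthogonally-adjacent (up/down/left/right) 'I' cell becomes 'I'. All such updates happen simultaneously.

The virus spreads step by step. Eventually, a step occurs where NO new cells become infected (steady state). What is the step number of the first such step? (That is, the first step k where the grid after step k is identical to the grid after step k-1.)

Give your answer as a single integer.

Step 0 (initial): 1 infected
Step 1: +2 new -> 3 infected
Step 2: +3 new -> 6 infected
Step 3: +4 new -> 10 infected
Step 4: +5 new -> 15 infected
Step 5: +5 new -> 20 infected
Step 6: +7 new -> 27 infected
Step 7: +7 new -> 34 infected
Step 8: +4 new -> 38 infected
Step 9: +5 new -> 43 infected
Step 10: +4 new -> 47 infected
Step 11: +3 new -> 50 infected
Step 12: +2 new -> 52 infected
Step 13: +1 new -> 53 infected
Step 14: +0 new -> 53 infected

Answer: 14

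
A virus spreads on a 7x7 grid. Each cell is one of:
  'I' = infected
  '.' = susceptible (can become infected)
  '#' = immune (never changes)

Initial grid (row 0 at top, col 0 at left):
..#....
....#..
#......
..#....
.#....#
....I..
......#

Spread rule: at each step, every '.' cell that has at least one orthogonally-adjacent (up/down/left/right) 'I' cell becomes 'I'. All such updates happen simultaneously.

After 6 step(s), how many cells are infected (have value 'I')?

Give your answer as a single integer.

Step 0 (initial): 1 infected
Step 1: +4 new -> 5 infected
Step 2: +7 new -> 12 infected
Step 3: +6 new -> 18 infected
Step 4: +5 new -> 23 infected
Step 5: +6 new -> 29 infected
Step 6: +6 new -> 35 infected

Answer: 35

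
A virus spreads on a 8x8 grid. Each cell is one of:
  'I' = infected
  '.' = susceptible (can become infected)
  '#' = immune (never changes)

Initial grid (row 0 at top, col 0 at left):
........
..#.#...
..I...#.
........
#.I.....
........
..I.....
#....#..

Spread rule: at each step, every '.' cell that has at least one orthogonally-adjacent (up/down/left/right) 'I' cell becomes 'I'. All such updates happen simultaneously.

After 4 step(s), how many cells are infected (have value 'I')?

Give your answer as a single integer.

Step 0 (initial): 3 infected
Step 1: +9 new -> 12 infected
Step 2: +13 new -> 25 infected
Step 3: +11 new -> 36 infected
Step 4: +8 new -> 44 infected

Answer: 44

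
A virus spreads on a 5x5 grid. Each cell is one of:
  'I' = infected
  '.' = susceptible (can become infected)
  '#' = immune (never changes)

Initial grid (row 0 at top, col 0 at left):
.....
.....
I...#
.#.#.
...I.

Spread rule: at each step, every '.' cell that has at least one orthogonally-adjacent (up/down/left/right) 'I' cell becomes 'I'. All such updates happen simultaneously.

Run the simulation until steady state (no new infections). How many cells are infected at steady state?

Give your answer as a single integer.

Step 0 (initial): 2 infected
Step 1: +5 new -> 7 infected
Step 2: +7 new -> 14 infected
Step 3: +3 new -> 17 infected
Step 4: +2 new -> 19 infected
Step 5: +2 new -> 21 infected
Step 6: +1 new -> 22 infected
Step 7: +0 new -> 22 infected

Answer: 22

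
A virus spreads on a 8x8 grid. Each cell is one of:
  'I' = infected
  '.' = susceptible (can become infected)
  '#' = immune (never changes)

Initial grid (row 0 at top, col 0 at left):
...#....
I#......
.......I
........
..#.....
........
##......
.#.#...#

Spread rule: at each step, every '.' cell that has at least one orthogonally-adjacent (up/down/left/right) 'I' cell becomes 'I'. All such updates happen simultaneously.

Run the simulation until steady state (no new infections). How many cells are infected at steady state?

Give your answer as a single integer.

Answer: 55

Derivation:
Step 0 (initial): 2 infected
Step 1: +5 new -> 7 infected
Step 2: +8 new -> 15 infected
Step 3: +10 new -> 25 infected
Step 4: +11 new -> 36 infected
Step 5: +7 new -> 43 infected
Step 6: +5 new -> 48 infected
Step 7: +4 new -> 52 infected
Step 8: +3 new -> 55 infected
Step 9: +0 new -> 55 infected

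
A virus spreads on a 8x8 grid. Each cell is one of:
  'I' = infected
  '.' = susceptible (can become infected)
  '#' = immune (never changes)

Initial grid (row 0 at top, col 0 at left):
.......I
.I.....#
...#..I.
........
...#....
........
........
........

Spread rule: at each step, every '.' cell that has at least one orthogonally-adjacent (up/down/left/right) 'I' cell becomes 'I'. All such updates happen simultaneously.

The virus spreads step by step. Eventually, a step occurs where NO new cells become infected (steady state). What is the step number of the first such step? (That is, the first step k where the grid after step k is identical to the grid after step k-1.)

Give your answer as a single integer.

Answer: 9

Derivation:
Step 0 (initial): 3 infected
Step 1: +9 new -> 12 infected
Step 2: +12 new -> 24 infected
Step 3: +10 new -> 34 infected
Step 4: +8 new -> 42 infected
Step 5: +7 new -> 49 infected
Step 6: +7 new -> 56 infected
Step 7: +4 new -> 60 infected
Step 8: +1 new -> 61 infected
Step 9: +0 new -> 61 infected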